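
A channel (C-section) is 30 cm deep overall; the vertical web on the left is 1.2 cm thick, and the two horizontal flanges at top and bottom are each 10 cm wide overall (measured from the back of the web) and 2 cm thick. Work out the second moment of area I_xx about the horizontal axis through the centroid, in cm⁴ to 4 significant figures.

I_xx ≈ 9611 cm⁴

Treat the section as a set of non-overlapping primitives; coordinates are from the bounding-box lower-left.
Web: 1.2 × 30, A = 36 cm², y = 15 cm, Ī = 2 700 cm⁴.
Top flange (beyond web): 8.8 × 2, A = 17.6 cm², y = 29 cm, Ī = 5.86667 cm⁴.
Bottom flange (beyond web): 8.8 × 2, A = 17.6 cm², y = 1 cm, Ī = 5.86667 cm⁴.
By symmetry the centroid is at mid-height, ȳ = 15 cm.
Transfer each piece to the horizontal axis through the centroid using Ī + A·d² with d = y − 15:
  web: d = 0 cm → contributes +2 700 cm⁴
  top flange (beyond web): d = 14 cm → contributes +3455.47 cm⁴
  bottom flange (beyond web): d = -14 cm → contributes +3455.47 cm⁴
Total I = 9610.93 cm⁴.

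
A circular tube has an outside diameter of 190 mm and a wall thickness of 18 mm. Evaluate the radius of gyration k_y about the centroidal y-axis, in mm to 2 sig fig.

k_y ≈ 61 mm

Treat the section as a set of non-overlapping primitives; coordinates are from the bounding-box lower-left.
Outer circle: ⌀190, A = 28 353 mm², x = 95 mm, Ī = 63 971 171 mm⁴.
Bore (subtracted): ⌀154, A = 18 627 mm², x = 95 mm, Ī = 27 609 134 mm⁴.
By symmetry the centroid is at mid-width, x̄ = 95 mm.
All pieces are centred on the centroidal y-axis, so I = ΣĪ (holes subtracted) = 36 362 037 mm⁴.
Radius of gyration: k = √(I/A) = √(36 362 037 / 9 726) = 61.14 mm.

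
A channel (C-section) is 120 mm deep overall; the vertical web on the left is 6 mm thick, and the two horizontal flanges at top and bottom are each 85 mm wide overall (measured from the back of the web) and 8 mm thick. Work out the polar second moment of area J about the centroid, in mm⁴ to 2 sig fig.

J ≈ 6.3 × 10⁶ mm⁴

Break the section into simple shapes (no overlaps), measuring from the bottom-left corner of the bounding box.
Web: 6 × 120, A = 720 mm², y = 60 mm, Ī = 864 000 mm⁴.
Top flange (beyond web): 79 × 8, A = 632 mm², y = 116 mm, Ī = 3 371 mm⁴.
Bottom flange (beyond web): 79 × 8, A = 632 mm², y = 4 mm, Ī = 3 371 mm⁴.
By symmetry the centroid is at mid-height, ȳ = 60 mm.
Transfer each piece to the centroidal x-axis using Ī + A·d² with d = y − 60:
  web: d = 0 mm → contributes +864 000 mm⁴
  top flange (beyond web): d = 56 mm → contributes +1 985 323 mm⁴
  bottom flange (beyond web): d = -56 mm → contributes +1 985 323 mm⁴
Total I = 4 834 645 mm⁴.
For the y-axis: x̄ = 30.08 mm.
Repeating about the centroidal y-axis gives I_y = 1 488 090 mm⁴.
Polar second moment: J = I_x + I_y = 6 322 735 mm⁴.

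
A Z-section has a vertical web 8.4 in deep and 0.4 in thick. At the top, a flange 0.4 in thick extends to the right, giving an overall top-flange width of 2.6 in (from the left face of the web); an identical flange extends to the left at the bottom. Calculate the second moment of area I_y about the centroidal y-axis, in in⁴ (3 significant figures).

Split into non-overlapping primitives; take the origin at the lower-left of the bounding box.
Web: 0.4 × 8.4, A = 3.36 in², x = 2.4 in, Ī = 0.0448 in⁴.
Top flange (beyond web): 2.2 × 0.4, A = 0.88 in², x = 3.7 in, Ī = 0.35493 in⁴.
Bottom flange (beyond web): 2.2 × 0.4, A = 0.88 in², x = 1.1 in, Ī = 0.35493 in⁴.
Centroid: x̄ = ΣA·x / ΣA = 2.4 in.
Transfer each piece to the centroidal y-axis using Ī + A·d² with d = x − 2.4:
  web: d = 0 in → contributes +0.0448 in⁴
  top flange (beyond web): d = 1.3 in → contributes +1.8421 in⁴
  bottom flange (beyond web): d = -1.3 in → contributes +1.8421 in⁴
Total I = 3.7291 in⁴.

I_y ≈ 3.73 in⁴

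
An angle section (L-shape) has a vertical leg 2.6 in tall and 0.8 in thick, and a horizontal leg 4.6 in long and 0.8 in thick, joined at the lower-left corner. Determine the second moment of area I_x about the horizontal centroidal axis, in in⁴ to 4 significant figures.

Decompose the section into non-overlapping parts with the origin at the bottom-left of its bounding rectangle.
Vertical leg: 0.8 × 2.6, A = 2.08 in², y = 1.3 in, Ī = 1.17173 in⁴.
Horizontal leg (remainder): 3.8 × 0.8, A = 3.04 in², y = 0.4 in, Ī = 0.162133 in⁴.
Centroid: ȳ = ΣA·y / ΣA = 0.765625 in.
Transfer each piece to the horizontal centroidal axis using Ī + A·d² with d = y − 0.765625:
  vertical leg: d = 0.534375 in → contributes +1.76569 in⁴
  horizontal leg (remainder): d = -0.365625 in → contributes +0.568526 in⁴
Total I = 2.33422 in⁴.

I_x ≈ 2.334 in⁴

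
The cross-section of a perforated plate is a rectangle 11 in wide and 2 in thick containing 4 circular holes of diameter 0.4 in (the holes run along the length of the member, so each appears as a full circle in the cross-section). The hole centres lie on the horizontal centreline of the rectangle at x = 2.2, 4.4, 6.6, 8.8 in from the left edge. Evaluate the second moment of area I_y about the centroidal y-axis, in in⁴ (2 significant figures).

Treat the section as a set of non-overlapping primitives; coordinates are from the bounding-box lower-left.
Plate: 11 × 2, A = 22 in², x = 5.5 in, Ī = 221.8 in⁴.
Hole 1 (subtracted): ⌀0.4, A = 0.1257 in², x = 2.2 in, Ī = 0.001257 in⁴.
Hole 2 (subtracted): ⌀0.4, A = 0.1257 in², x = 4.4 in, Ī = 0.001257 in⁴.
Hole 3 (subtracted): ⌀0.4, A = 0.1257 in², x = 6.6 in, Ī = 0.001257 in⁴.
Hole 4 (subtracted): ⌀0.4, A = 0.1257 in², x = 8.8 in, Ī = 0.001257 in⁴.
By symmetry the centroid is at mid-width, x̄ = 5.5 in.
Transfer each piece to the centroidal y-axis using Ī + A·d² with d = x − 5.5:
  plate: d = 0 in → contributes +221.8 in⁴
  hole 1: d = -3.3 in → contributes −1.37 in⁴
  hole 2: d = -1.1 in → contributes −0.1533 in⁴
  hole 3: d = 1.1 in → contributes −0.1533 in⁴
  hole 4: d = 3.3 in → contributes −1.37 in⁴
Total I = 218.8 in⁴.

I_y ≈ 220 in⁴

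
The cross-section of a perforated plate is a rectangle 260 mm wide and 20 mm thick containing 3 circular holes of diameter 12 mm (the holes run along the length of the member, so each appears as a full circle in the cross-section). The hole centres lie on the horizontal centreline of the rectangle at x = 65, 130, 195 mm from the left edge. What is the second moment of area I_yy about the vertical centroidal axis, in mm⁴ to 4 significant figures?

Decompose the section into non-overlapping parts with the origin at the bottom-left of its bounding rectangle.
Plate: 260 × 20, A = 5 200 mm², x = 130 mm, Ī = 29 293 333 mm⁴.
Hole 1 (subtracted): ⌀12, A = 113.097 mm², x = 65 mm, Ī = 1017.88 mm⁴.
Hole 2 (subtracted): ⌀12, A = 113.097 mm², x = 130 mm, Ī = 1017.88 mm⁴.
Hole 3 (subtracted): ⌀12, A = 113.097 mm², x = 195 mm, Ī = 1017.88 mm⁴.
By symmetry the centroid is at mid-width, x̄ = 130 mm.
Transfer each piece to the vertical centroidal axis using Ī + A·d² with d = x − 130:
  plate: d = 0 mm → contributes +29 293 333 mm⁴
  hole 1: d = -65 mm → contributes −478 854 mm⁴
  hole 2: d = 0 mm → contributes −1017.88 mm⁴
  hole 3: d = 65 mm → contributes −478 854 mm⁴
Total I = 28 334 607 mm⁴.

I_yy ≈ 2.833 × 10⁷ mm⁴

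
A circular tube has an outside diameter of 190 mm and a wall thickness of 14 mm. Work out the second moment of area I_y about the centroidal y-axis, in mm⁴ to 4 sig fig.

I_y ≈ 3.016 × 10⁷ mm⁴

Break the section into simple shapes (no overlaps), measuring from the bottom-left corner of the bounding box.
Outer circle: ⌀190, A = 28352.9 mm², x = 95 mm, Ī = 63 971 171 mm⁴.
Bore (subtracted): ⌀162, A = 20 612 mm², x = 95 mm, Ī = 33 808 816 mm⁴.
By symmetry the centroid is at mid-width, x̄ = 95 mm.
All pieces are centred on the centroidal y-axis, so I = ΣĪ (holes subtracted) = 30 162 356 mm⁴.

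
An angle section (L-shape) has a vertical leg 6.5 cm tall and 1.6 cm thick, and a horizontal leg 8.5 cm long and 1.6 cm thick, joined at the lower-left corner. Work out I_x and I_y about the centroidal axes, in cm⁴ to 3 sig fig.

Break the section into simple shapes (no overlaps), measuring from the bottom-left corner of the bounding box.
Vertical leg: 1.6 × 6.5, A = 10.4 cm², y = 3.25 cm, Ī = 36.617 cm⁴.
Horizontal leg (remainder): 6.9 × 1.6, A = 11.04 cm², y = 0.8 cm, Ī = 2.3552 cm⁴.
Centroid: ȳ = ΣA·y / ΣA = 1.9884 cm.
Transfer each piece to the centroidal x-axis using Ī + A·d² with d = y − 1.9884:
  vertical leg: d = 1.2616 cm → contributes +53.169 cm⁴
  horizontal leg (remainder): d = -1.1884 cm → contributes +17.948 cm⁴
Total I = 71.117 cm⁴.
For the y-axis: x̄ = 2.9884 cm.
Repeating about the centroidal y-axis gives I_y = 142.75 cm⁴.

I_x ≈ 71.1 cm⁴, I_y ≈ 143 cm⁴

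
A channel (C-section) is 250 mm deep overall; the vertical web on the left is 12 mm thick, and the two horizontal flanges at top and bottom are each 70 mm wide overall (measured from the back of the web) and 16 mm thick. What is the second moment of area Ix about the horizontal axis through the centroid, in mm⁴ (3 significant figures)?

Treat the section as a set of non-overlapping primitives; coordinates are from the bounding-box lower-left.
Web: 12 × 250, A = 3 000 mm², y = 125 mm, Ī = 15 625 000 mm⁴.
Top flange (beyond web): 58 × 16, A = 928 mm², y = 242 mm, Ī = 19 797 mm⁴.
Bottom flange (beyond web): 58 × 16, A = 928 mm², y = 8 mm, Ī = 19 797 mm⁴.
By symmetry the centroid is at mid-height, ȳ = 125 mm.
Transfer each piece to the horizontal axis through the centroid using Ī + A·d² with d = y − 125:
  web: d = 0 mm → contributes +15 625 000 mm⁴
  top flange (beyond web): d = 117 mm → contributes +12 723 189 mm⁴
  bottom flange (beyond web): d = -117 mm → contributes +12 723 189 mm⁴
Total I = 41 071 379 mm⁴.

Ix ≈ 4.11 × 10⁷ mm⁴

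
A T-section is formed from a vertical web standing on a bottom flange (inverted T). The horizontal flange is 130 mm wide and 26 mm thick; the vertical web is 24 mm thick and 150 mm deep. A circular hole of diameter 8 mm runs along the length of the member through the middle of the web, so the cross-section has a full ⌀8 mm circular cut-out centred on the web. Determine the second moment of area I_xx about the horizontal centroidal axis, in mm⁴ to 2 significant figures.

Decompose the section into non-overlapping parts with the origin at the bottom-left of its bounding rectangle.
Flange: 130 × 26, A = 3 380 mm², y = 13 mm, Ī = 190 407 mm⁴.
Web: 24 × 150, A = 3 600 mm², y = 101 mm, Ī = 6 750 000 mm⁴.
Hole (subtracted): ⌀8, A = 50.27 mm², y = 101 mm, Ī = 201.1 mm⁴.
Centroid: ȳ = ΣA·y / ΣA = 58.08 mm.
Transfer each piece to the horizontal centroidal axis using Ī + A·d² with d = y − 58.08:
  flange: d = -45.08 mm → contributes +7 058 570 mm⁴
  web: d = 42.92 mm → contributes +13 382 359 mm⁴
  hole: d = 42.92 mm → contributes −92 806 mm⁴
Total I = 20 348 123 mm⁴.

I_xx ≈ 2.0 × 10⁷ mm⁴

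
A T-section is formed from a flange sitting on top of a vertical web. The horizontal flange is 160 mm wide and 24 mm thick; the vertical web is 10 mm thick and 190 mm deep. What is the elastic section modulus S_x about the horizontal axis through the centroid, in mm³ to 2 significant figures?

Treat the section as a set of non-overlapping primitives; coordinates are from the bounding-box lower-left.
Flange: 160 × 24, A = 3 840 mm², y = 202 mm, Ī = 184 320 mm⁴.
Web: 10 × 190, A = 1 900 mm², y = 95 mm, Ī = 5 715 833 mm⁴.
Centroid: ȳ = ΣA·y / ΣA = 166.6 mm.
Transfer each piece to the horizontal axis through the centroid using Ī + A·d² with d = y − 166.6:
  flange: d = 35.42 mm → contributes +5 001 382 mm⁴
  web: d = -71.58 mm → contributes +15 451 368 mm⁴
Total I = 20 452 750 mm⁴.
Extreme fibre distance c = 166.6 mm; S = I/c = 122 779 mm³.

S_x ≈ 1.2 × 10⁵ mm³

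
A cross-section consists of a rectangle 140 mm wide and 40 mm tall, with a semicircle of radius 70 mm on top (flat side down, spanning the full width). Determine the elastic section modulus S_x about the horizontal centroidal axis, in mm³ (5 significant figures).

S_x ≈ 1.8606 × 10⁵ mm³

Decompose the section into non-overlapping parts with the origin at the bottom-left of its bounding rectangle.
Rectangular body: 140 × 40, A = 5 600 mm², y = 20 mm, Ī = 746666.7 mm⁴.
Semicircular cap: semicircle r = 70, A = 7696.902 mm², y = 69.70892 mm, Ī = 2 635 265 mm⁴.
Centroid: ȳ = ΣA·y / ΣA = 48.77397 mm.
Transfer each piece to the horizontal centroidal axis using Ī + A·d² with d = y − 48.77397:
  rectangular body: d = -28.77397 mm → contributes +5 383 139 mm⁴
  semicircular cap: d = 20.93495 mm → contributes +6 008 602 mm⁴
Total I = 11 391 741 mm⁴.
Extreme fibre distance c = 61.22603 mm; S = I/c = 186060.4 mm³.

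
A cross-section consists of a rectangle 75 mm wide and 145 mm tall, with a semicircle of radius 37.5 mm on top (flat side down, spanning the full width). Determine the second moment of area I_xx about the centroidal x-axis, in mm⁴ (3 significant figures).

Split into non-overlapping primitives; take the origin at the lower-left of the bounding box.
Rectangular body: 75 × 145, A = 10 875 mm², y = 72.5 mm, Ī = 19 053 906 mm⁴.
Semicircular cap: semicircle r = 37.5, A = 2208.9 mm², y = 160.92 mm, Ī = 217 049 mm⁴.
Centroid: ȳ = ΣA·y / ΣA = 87.427 mm.
Transfer each piece to the centroidal x-axis using Ī + A·d² with d = y − 87.427:
  rectangular body: d = -14.927 mm → contributes +21 477 023 mm⁴
  semicircular cap: d = 73.488 mm → contributes +12 146 518 mm⁴
Total I = 33 623 541 mm⁴.

I_xx ≈ 3.36 × 10⁷ mm⁴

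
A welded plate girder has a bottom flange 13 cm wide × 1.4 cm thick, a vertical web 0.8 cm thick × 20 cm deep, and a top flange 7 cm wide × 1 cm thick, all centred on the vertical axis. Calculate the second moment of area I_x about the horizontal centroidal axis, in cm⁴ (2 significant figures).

Treat the section as a set of non-overlapping primitives; coordinates are from the bounding-box lower-left.
Bottom plate: 13 × 1.4, A = 18.2 cm², y = 0.7 cm, Ī = 2.973 cm⁴.
Web plate: 0.8 × 20, A = 16 cm², y = 11.4 cm, Ī = 533.3 cm⁴.
Top plate: 7 × 1, A = 7 cm², y = 21.9 cm, Ī = 0.5833 cm⁴.
Centroid: ȳ = ΣA·y / ΣA = 8.457 cm.
Transfer each piece to the horizontal centroidal axis using Ī + A·d² with d = y − 8.457:
  bottom plate: d = -7.757 cm → contributes +1 098 cm⁴
  web plate: d = 2.943 cm → contributes +671.9 cm⁴
  top plate: d = 13.44 cm → contributes +1 266 cm⁴
Total I = 3 036 cm⁴.

I_x ≈ 3000 cm⁴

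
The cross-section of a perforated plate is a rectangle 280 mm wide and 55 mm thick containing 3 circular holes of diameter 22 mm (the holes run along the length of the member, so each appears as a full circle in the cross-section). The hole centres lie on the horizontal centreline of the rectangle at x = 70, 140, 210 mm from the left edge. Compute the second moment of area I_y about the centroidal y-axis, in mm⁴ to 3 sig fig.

Treat the section as a set of non-overlapping primitives; coordinates are from the bounding-box lower-left.
Plate: 280 × 55, A = 15 400 mm², x = 140 mm, Ī = 100 613 333 mm⁴.
Hole 1 (subtracted): ⌀22, A = 380.13 mm², x = 70 mm, Ī = 11 499 mm⁴.
Hole 2 (subtracted): ⌀22, A = 380.13 mm², x = 140 mm, Ī = 11 499 mm⁴.
Hole 3 (subtracted): ⌀22, A = 380.13 mm², x = 210 mm, Ī = 11 499 mm⁴.
By symmetry the centroid is at mid-width, x̄ = 140 mm.
Transfer each piece to the centroidal y-axis using Ī + A·d² with d = x − 140:
  plate: d = 0 mm → contributes +100 613 333 mm⁴
  hole 1: d = -70 mm → contributes −1 874 149 mm⁴
  hole 2: d = 0 mm → contributes −11 499 mm⁴
  hole 3: d = 70 mm → contributes −1 874 149 mm⁴
Total I = 96 853 536 mm⁴.

I_y ≈ 9.69 × 10⁷ mm⁴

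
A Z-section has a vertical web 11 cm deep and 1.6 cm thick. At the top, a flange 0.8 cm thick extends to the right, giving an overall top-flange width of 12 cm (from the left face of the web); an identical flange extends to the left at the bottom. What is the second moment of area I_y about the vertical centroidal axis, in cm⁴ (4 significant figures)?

Treat the section as a set of non-overlapping primitives; coordinates are from the bounding-box lower-left.
Web: 1.6 × 11, A = 17.6 cm², x = 11.2 cm, Ī = 3.75467 cm⁴.
Top flange (beyond web): 10.4 × 0.8, A = 8.32 cm², x = 17.2 cm, Ī = 74.9909 cm⁴.
Bottom flange (beyond web): 10.4 × 0.8, A = 8.32 cm², x = 5.2 cm, Ī = 74.9909 cm⁴.
Centroid: x̄ = ΣA·x / ΣA = 11.2 cm.
Transfer each piece to the vertical centroidal axis using Ī + A·d² with d = x − 11.2:
  web: d = 0 cm → contributes +3.75467 cm⁴
  top flange (beyond web): d = 6 cm → contributes +374.511 cm⁴
  bottom flange (beyond web): d = -6 cm → contributes +374.511 cm⁴
Total I = 752.777 cm⁴.

I_y ≈ 752.8 cm⁴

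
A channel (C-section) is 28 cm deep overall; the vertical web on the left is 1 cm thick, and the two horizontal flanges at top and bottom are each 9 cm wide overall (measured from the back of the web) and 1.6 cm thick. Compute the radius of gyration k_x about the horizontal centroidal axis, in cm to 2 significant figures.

k_x ≈ 11 cm

Split into non-overlapping primitives; take the origin at the lower-left of the bounding box.
Web: 1 × 28, A = 28 cm², y = 14 cm, Ī = 1 829 cm⁴.
Top flange (beyond web): 8 × 1.6, A = 12.8 cm², y = 27.2 cm, Ī = 2.731 cm⁴.
Bottom flange (beyond web): 8 × 1.6, A = 12.8 cm², y = 0.8 cm, Ī = 2.731 cm⁴.
By symmetry the centroid is at mid-height, ȳ = 14 cm.
Transfer each piece to the horizontal centroidal axis using Ī + A·d² with d = y − 14:
  web: d = 0 cm → contributes +1 829 cm⁴
  top flange (beyond web): d = 13.2 cm → contributes +2 233 cm⁴
  bottom flange (beyond web): d = -13.2 cm → contributes +2 233 cm⁴
Total I = 6 295 cm⁴.
Radius of gyration: k = √(I/A) = √(6 295 / 53.6) = 10.84 cm.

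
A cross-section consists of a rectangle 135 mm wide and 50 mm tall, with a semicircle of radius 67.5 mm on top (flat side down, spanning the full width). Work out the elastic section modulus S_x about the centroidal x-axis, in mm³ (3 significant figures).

Split into non-overlapping primitives; take the origin at the lower-left of the bounding box.
Rectangular body: 135 × 50, A = 6 750 mm², y = 25 mm, Ī = 1 406 250 mm⁴.
Semicircular cap: semicircle r = 67.5, A = 7156.9 mm², y = 78.648 mm, Ī = 2 278 490 mm⁴.
Centroid: ȳ = ΣA·y / ΣA = 52.609 mm.
Transfer each piece to the centroidal x-axis using Ī + A·d² with d = y − 52.609:
  rectangular body: d = -27.609 mm → contributes +6 551 431 mm⁴
  semicircular cap: d = 26.039 mm → contributes +7 131 119 mm⁴
Total I = 13 682 550 mm⁴.
Extreme fibre distance c = 64.891 mm; S = I/c = 210 854 mm³.

S_x ≈ 2.11 × 10⁵ mm³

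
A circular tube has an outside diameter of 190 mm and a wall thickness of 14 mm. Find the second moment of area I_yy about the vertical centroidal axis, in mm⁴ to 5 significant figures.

Split into non-overlapping primitives; take the origin at the lower-left of the bounding box.
Outer circle: ⌀190, A = 28352.87 mm², x = 95 mm, Ī = 63 971 171 mm⁴.
Bore (subtracted): ⌀162, A = 20611.99 mm², x = 95 mm, Ī = 33 808 816 mm⁴.
By symmetry the centroid is at mid-width, x̄ = 95 mm.
All pieces are centred on the vertical centroidal axis, so I = ΣĪ (holes subtracted) = 30 162 356 mm⁴.

I_yy ≈ 3.0162 × 10⁷ mm⁴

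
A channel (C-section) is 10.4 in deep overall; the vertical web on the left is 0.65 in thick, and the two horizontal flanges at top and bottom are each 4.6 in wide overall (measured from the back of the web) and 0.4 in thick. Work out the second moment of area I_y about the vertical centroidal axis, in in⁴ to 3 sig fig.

I_y ≈ 15.7 in⁴

Treat the section as a set of non-overlapping primitives; coordinates are from the bounding-box lower-left.
Web: 0.65 × 10.4, A = 6.76 in², x = 0.325 in, Ī = 0.23801 in⁴.
Top flange (beyond web): 3.95 × 0.4, A = 1.58 in², x = 2.625 in, Ī = 2.0543 in⁴.
Bottom flange (beyond web): 3.95 × 0.4, A = 1.58 in², x = 2.625 in, Ī = 2.0543 in⁴.
Centroid: x̄ = ΣA·x / ΣA = 1.0577 in.
Transfer each piece to the vertical centroidal axis using Ī + A·d² with d = x − 1.0577:
  web: d = -0.73266 in → contributes +3.8667 in⁴
  top flange (beyond web): d = 1.5673 in → contributes +5.9357 in⁴
  bottom flange (beyond web): d = 1.5673 in → contributes +5.9357 in⁴
Total I = 15.738 in⁴.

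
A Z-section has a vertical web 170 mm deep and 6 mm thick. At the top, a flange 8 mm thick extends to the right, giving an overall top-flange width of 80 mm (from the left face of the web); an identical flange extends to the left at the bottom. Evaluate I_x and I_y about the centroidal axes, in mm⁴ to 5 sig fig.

I_x ≈ 1.0231 × 10⁷ mm⁴, I_y ≈ 2.4378 × 10⁶ mm⁴

Treat the section as a set of non-overlapping primitives; coordinates are from the bounding-box lower-left.
Web: 6 × 170, A = 1 020 mm², y = 85 mm, Ī = 2 456 500 mm⁴.
Top flange (beyond web): 74 × 8, A = 592 mm², y = 166 mm, Ī = 3157.333 mm⁴.
Bottom flange (beyond web): 74 × 8, A = 592 mm², y = 4 mm, Ī = 3157.333 mm⁴.
Centroid: ȳ = ΣA·y / ΣA = 85 mm.
Transfer each piece to the centroidal x-axis using Ī + A·d² with d = y − 85:
  web: d = 0 mm → contributes +2 456 500 mm⁴
  top flange (beyond web): d = 81 mm → contributes +3 887 269 mm⁴
  bottom flange (beyond web): d = -81 mm → contributes +3 887 269 mm⁴
Total I = 10 231 039 mm⁴.
For the y-axis: x̄ = 77 mm.
Repeating about the centroidal y-axis gives I_y = 2 437 759 mm⁴.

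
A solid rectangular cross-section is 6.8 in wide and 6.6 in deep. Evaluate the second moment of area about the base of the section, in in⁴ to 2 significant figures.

The section: 6.8 × 6.6, A = 44.88 in², y = 3.3 in, Ī = 162.9 in⁴.
Transfer it to the base of the section using Ī + A·d² with d = y − 0:
  the section: d = 3.3 in → contributes +651.7 in⁴
Total I = 651.7 in⁴.

I_base ≈ 650 in⁴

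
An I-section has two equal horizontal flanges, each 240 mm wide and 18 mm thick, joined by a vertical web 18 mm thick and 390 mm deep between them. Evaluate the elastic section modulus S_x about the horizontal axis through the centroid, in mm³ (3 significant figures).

S_x ≈ 2.11 × 10⁶ mm³

Break the section into simple shapes (no overlaps), measuring from the bottom-left corner of the bounding box.
Bottom flange: 240 × 18, A = 4 320 mm², y = 9 mm, Ī = 116 640 mm⁴.
Web: 18 × 390, A = 7 020 mm², y = 213 mm, Ī = 88 978 500 mm⁴.
Top flange: 240 × 18, A = 4 320 mm², y = 417 mm, Ī = 116 640 mm⁴.
By symmetry the centroid is at mid-height, ȳ = 213 mm.
Transfer each piece to the horizontal axis through the centroid using Ī + A·d² with d = y − 213:
  bottom flange: d = -204 mm → contributes +179 897 760 mm⁴
  web: d = 0 mm → contributes +88 978 500 mm⁴
  top flange: d = 204 mm → contributes +179 897 760 mm⁴
Total I = 448 774 020 mm⁴.
Extreme fibre distance c = 213 mm; S = I/c = 2 106 920 mm³.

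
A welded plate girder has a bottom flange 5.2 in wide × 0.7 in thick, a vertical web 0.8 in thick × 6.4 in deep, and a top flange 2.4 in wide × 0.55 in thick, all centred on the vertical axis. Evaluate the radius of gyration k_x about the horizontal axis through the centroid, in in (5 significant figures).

Split into non-overlapping primitives; take the origin at the lower-left of the bounding box.
Bottom plate: 5.2 × 0.7, A = 3.64 in², y = 0.35 in, Ī = 0.1486333 in⁴.
Web plate: 0.8 × 6.4, A = 5.12 in², y = 3.9 in, Ī = 17.47627 in⁴.
Top plate: 2.4 × 0.55, A = 1.32 in², y = 7.375 in, Ī = 0.033275 in⁴.
Centroid: ȳ = ΣA·y / ΣA = 3.073115 in.
Transfer each piece to the horizontal axis through the centroid using Ī + A·d² with d = y − 3.073115:
  bottom plate: d = -2.723115 in → contributes +27.14053 in⁴
  web plate: d = 0.8268849 in → contributes +20.97701 in⁴
  top plate: d = 4.301885 in → contributes +24.46148 in⁴
Total I = 72.57901 in⁴.
Radius of gyration: k = √(I/A) = √(72.57901 / 10.08) = 2.683337 in.

k_x ≈ 2.6833 in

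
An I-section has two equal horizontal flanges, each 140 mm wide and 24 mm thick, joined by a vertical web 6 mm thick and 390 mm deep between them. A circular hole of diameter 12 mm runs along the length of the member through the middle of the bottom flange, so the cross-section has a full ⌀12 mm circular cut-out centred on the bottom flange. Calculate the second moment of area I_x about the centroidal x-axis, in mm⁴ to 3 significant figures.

I_x ≈ 3.13 × 10⁸ mm⁴

Decompose the section into non-overlapping parts with the origin at the bottom-left of its bounding rectangle.
Bottom flange: 140 × 24, A = 3 360 mm², y = 12 mm, Ī = 161 280 mm⁴.
Web: 6 × 390, A = 2 340 mm², y = 219 mm, Ī = 29 659 500 mm⁴.
Top flange: 140 × 24, A = 3 360 mm², y = 426 mm, Ī = 161 280 mm⁴.
Hole (subtracted): ⌀12, A = 113.1 mm², y = 12 mm, Ī = 1017.9 mm⁴.
Centroid: ȳ = ΣA·y / ΣA = 221.62 mm.
Transfer each piece to the centroidal x-axis using Ī + A·d² with d = y − 221.62:
  bottom flange: d = -209.62 mm → contributes +147 796 827 mm⁴
  web: d = -2.6167 mm → contributes +29 675 522 mm⁴
  top flange: d = 204.38 mm → contributes +140 517 024 mm⁴
  hole: d = -209.62 mm → contributes −4 970 419 mm⁴
Total I = 313 018 955 mm⁴.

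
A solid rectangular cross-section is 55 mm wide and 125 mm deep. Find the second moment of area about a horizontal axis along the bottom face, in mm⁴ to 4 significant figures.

The section: 55 × 125, A = 6 875 mm², y = 62.5 mm, Ī = 8 951 823 mm⁴.
Transfer it to the bottom edge using Ī + A·d² with d = y − 0:
  the section: d = 62.5 mm → contributes +35 807 292 mm⁴
Total I = 35 807 292 mm⁴.

I_base ≈ 3.581 × 10⁷ mm⁴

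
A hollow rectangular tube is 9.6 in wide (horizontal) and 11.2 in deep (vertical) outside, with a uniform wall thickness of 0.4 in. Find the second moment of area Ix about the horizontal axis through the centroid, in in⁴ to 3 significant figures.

Split into non-overlapping primitives; take the origin at the lower-left of the bounding box.
Outer rectangle: 9.6 × 11.2, A = 107.52 in², y = 5.6 in, Ī = 1123.9 in⁴.
Inner void (subtracted): 8.8 × 10.4, A = 91.52 in², y = 5.6 in, Ī = 824.9 in⁴.
By symmetry the centroid is at mid-height, ȳ = 5.6 in.
All pieces are centred on the horizontal axis through the centroid, so I = ΣĪ (holes subtracted) = 299.04 in⁴.

Ix ≈ 299 in⁴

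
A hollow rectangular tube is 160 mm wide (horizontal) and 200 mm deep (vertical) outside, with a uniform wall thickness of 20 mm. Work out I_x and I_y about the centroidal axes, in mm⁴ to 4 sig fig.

I_x ≈ 6.571 × 10⁷ mm⁴, I_y ≈ 4.523 × 10⁷ mm⁴

Treat the section as a set of non-overlapping primitives; coordinates are from the bounding-box lower-left.
Outer rectangle: 160 × 200, A = 32 000 mm², y = 100 mm, Ī = 106 666 667 mm⁴.
Inner void (subtracted): 120 × 160, A = 19 200 mm², y = 100 mm, Ī = 40 960 000 mm⁴.
By symmetry the centroid is at mid-height, ȳ = 100 mm.
All pieces are centred on the centroidal x-axis, so I = ΣĪ (holes subtracted) = 65 706 667 mm⁴.
Repeating about the centroidal y-axis gives I_y = 45 226 667 mm⁴.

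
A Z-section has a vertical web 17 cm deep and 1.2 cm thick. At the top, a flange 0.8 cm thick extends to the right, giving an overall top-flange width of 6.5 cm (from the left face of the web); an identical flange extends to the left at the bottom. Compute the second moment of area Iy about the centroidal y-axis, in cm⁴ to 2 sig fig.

Break the section into simple shapes (no overlaps), measuring from the bottom-left corner of the bounding box.
Web: 1.2 × 17, A = 20.4 cm², x = 5.9 cm, Ī = 2.448 cm⁴.
Top flange (beyond web): 5.3 × 0.8, A = 4.24 cm², x = 9.15 cm, Ī = 9.925 cm⁴.
Bottom flange (beyond web): 5.3 × 0.8, A = 4.24 cm², x = 2.65 cm, Ī = 9.925 cm⁴.
Centroid: x̄ = ΣA·x / ΣA = 5.9 cm.
Transfer each piece to the centroidal y-axis using Ī + A·d² with d = x − 5.9:
  web: d = 0 cm → contributes +2.448 cm⁴
  top flange (beyond web): d = 3.25 cm → contributes +54.71 cm⁴
  bottom flange (beyond web): d = -3.25 cm → contributes +54.71 cm⁴
Total I = 111.9 cm⁴.

Iy ≈ 110 cm⁴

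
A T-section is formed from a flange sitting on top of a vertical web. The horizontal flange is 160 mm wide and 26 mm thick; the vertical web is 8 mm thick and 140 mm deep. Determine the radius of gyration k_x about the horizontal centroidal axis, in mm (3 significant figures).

Decompose the section into non-overlapping parts with the origin at the bottom-left of its bounding rectangle.
Flange: 160 × 26, A = 4 160 mm², y = 153 mm, Ī = 234 347 mm⁴.
Web: 8 × 140, A = 1 120 mm², y = 70 mm, Ī = 1 829 333 mm⁴.
Centroid: ȳ = ΣA·y / ΣA = 135.39 mm.
Transfer each piece to the horizontal centroidal axis using Ī + A·d² with d = y − 135.39:
  flange: d = 17.606 mm → contributes +1 523 836 mm⁴
  web: d = -65.394 mm → contributes +6 618 865 mm⁴
Total I = 8 142 701 mm⁴.
Radius of gyration: k = √(I/A) = √(8 142 701 / 5 280) = 39.271 mm.

k_x ≈ 39.3 mm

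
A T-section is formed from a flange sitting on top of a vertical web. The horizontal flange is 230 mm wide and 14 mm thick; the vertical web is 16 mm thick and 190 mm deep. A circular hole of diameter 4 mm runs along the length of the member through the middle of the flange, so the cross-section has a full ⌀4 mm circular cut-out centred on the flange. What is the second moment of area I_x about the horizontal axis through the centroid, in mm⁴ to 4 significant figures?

I_x ≈ 2.544 × 10⁷ mm⁴

Break the section into simple shapes (no overlaps), measuring from the bottom-left corner of the bounding box.
Flange: 230 × 14, A = 3 220 mm², y = 197 mm, Ī = 52593.3 mm⁴.
Web: 16 × 190, A = 3 040 mm², y = 95 mm, Ī = 9 145 333 mm⁴.
Hole (subtracted): ⌀4, A = 12.5664 mm², y = 197 mm, Ī = 12.5664 mm⁴.
Centroid: ȳ = ΣA·y / ΣA = 147.367 mm.
Transfer each piece to the horizontal axis through the centroid using Ī + A·d² with d = y − 147.367:
  flange: d = 49.6332 mm → contributes +7 984 911 mm⁴
  web: d = -52.3668 mm → contributes +17 481 876 mm⁴
  hole: d = 49.6332 mm → contributes −30969.2 mm⁴
Total I = 25 435 818 mm⁴.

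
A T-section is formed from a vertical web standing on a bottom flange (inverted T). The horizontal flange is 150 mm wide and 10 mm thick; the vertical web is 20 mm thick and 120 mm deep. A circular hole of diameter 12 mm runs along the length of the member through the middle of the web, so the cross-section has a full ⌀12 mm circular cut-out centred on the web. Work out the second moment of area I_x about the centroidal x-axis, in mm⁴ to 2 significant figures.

I_x ≈ 6.7 × 10⁶ mm⁴

Split into non-overlapping primitives; take the origin at the lower-left of the bounding box.
Flange: 150 × 10, A = 1 500 mm², y = 5 mm, Ī = 12 500 mm⁴.
Web: 20 × 120, A = 2 400 mm², y = 70 mm, Ī = 2 880 000 mm⁴.
Hole (subtracted): ⌀12, A = 113.1 mm², y = 70 mm, Ī = 1 018 mm⁴.
Centroid: ȳ = ΣA·y / ΣA = 44.25 mm.
Transfer each piece to the centroidal x-axis using Ī + A·d² with d = y − 44.25:
  flange: d = -39.25 mm → contributes +2 323 740 mm⁴
  web: d = 25.75 mm → contributes +4 470 934 mm⁴
  hole: d = 25.75 mm → contributes −75 989 mm⁴
Total I = 6 718 685 mm⁴.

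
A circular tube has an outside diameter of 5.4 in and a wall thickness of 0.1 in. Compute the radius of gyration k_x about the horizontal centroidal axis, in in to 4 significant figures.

Split into non-overlapping primitives; take the origin at the lower-left of the bounding box.
Outer circle: ⌀5.4, A = 22.9022 in², y = 2.7 in, Ī = 41.7393 in⁴.
Bore (subtracted): ⌀5.2, A = 21.2372 in², y = 2.7 in, Ī = 35.8908 in⁴.
By symmetry the centroid is at mid-height, ȳ = 2.7 in.
All pieces are centred on the horizontal centroidal axis, so I = ΣĪ (holes subtracted) = 5.84847 in⁴.
Radius of gyration: k = √(I/A) = √(5.84847 / 1.66504) = 1.87417 in.

k_x ≈ 1.874 in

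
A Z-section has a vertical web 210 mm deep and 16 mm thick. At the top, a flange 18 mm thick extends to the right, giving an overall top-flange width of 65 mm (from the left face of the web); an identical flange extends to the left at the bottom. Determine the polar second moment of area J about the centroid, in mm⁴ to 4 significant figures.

J ≈ 3.094 × 10⁷ mm⁴

Treat the section as a set of non-overlapping primitives; coordinates are from the bounding-box lower-left.
Web: 16 × 210, A = 3 360 mm², y = 105 mm, Ī = 12 348 000 mm⁴.
Top flange (beyond web): 49 × 18, A = 882 mm², y = 201 mm, Ī = 23 814 mm⁴.
Bottom flange (beyond web): 49 × 18, A = 882 mm², y = 9 mm, Ī = 23 814 mm⁴.
Centroid: ȳ = ΣA·y / ΣA = 105 mm.
Transfer each piece to the centroidal x-axis using Ī + A·d² with d = y − 105:
  web: d = 0 mm → contributes +12 348 000 mm⁴
  top flange (beyond web): d = 96 mm → contributes +8 152 326 mm⁴
  bottom flange (beyond web): d = -96 mm → contributes +8 152 326 mm⁴
Total I = 28 652 652 mm⁴.
For the y-axis: x̄ = 57 mm.
Repeating about the centroidal y-axis gives I_y = 2 287 852 mm⁴.
Polar second moment: J = I_x + I_y = 30 940 504 mm⁴.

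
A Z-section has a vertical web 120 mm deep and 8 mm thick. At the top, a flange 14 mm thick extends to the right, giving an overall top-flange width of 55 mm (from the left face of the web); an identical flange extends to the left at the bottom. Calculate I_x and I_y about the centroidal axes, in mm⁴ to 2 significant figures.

I_x ≈ 4.9 × 10⁶ mm⁴, I_y ≈ 1.2 × 10⁶ mm⁴

Decompose the section into non-overlapping parts with the origin at the bottom-left of its bounding rectangle.
Web: 8 × 120, A = 960 mm², y = 60 mm, Ī = 1 152 000 mm⁴.
Top flange (beyond web): 47 × 14, A = 658 mm², y = 113 mm, Ī = 10 747 mm⁴.
Bottom flange (beyond web): 47 × 14, A = 658 mm², y = 7 mm, Ī = 10 747 mm⁴.
Centroid: ȳ = ΣA·y / ΣA = 60 mm.
Transfer each piece to the centroidal x-axis using Ī + A·d² with d = y − 60:
  web: d = 0 mm → contributes +1 152 000 mm⁴
  top flange (beyond web): d = 53 mm → contributes +1 859 069 mm⁴
  bottom flange (beyond web): d = -53 mm → contributes +1 859 069 mm⁴
Total I = 4 870 139 mm⁴.
For the y-axis: x̄ = 51 mm.
Repeating about the centroidal y-axis gives I_y = 1 242 599 mm⁴.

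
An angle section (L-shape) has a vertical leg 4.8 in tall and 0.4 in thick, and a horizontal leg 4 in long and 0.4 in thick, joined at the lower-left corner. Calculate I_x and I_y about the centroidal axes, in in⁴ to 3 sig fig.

I_x ≈ 7.69 in⁴, I_y ≈ 4.87 in⁴

Decompose the section into non-overlapping parts with the origin at the bottom-left of its bounding rectangle.
Vertical leg: 0.4 × 4.8, A = 1.92 in², y = 2.4 in, Ī = 3.6864 in⁴.
Horizontal leg (remainder): 3.6 × 0.4, A = 1.44 in², y = 0.2 in, Ī = 0.0192 in⁴.
Centroid: ȳ = ΣA·y / ΣA = 1.4571 in.
Transfer each piece to the centroidal x-axis using Ī + A·d² with d = y − 1.4571:
  vertical leg: d = 0.94286 in → contributes +5.3932 in⁴
  horizontal leg (remainder): d = -1.2571 in → contributes +2.295 in⁴
Total I = 7.6882 in⁴.
For the y-axis: x̄ = 1.0571 in.
Repeating about the centroidal y-axis gives I_y = 4.8722 in⁴.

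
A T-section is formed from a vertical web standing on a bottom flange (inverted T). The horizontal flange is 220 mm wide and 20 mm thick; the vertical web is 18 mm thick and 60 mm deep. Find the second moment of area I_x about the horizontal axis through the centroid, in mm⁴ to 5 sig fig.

Break the section into simple shapes (no overlaps), measuring from the bottom-left corner of the bounding box.
Flange: 220 × 20, A = 4 400 mm², y = 10 mm, Ī = 146666.7 mm⁴.
Web: 18 × 60, A = 1 080 mm², y = 50 mm, Ī = 324 000 mm⁴.
Centroid: ȳ = ΣA·y / ΣA = 17.88321 mm.
Transfer each piece to the horizontal axis through the centroid using Ī + A·d² with d = y − 17.88321:
  flange: d = -7.883212 mm → contributes +420104.8 mm⁴
  web: d = 32.11679 mm → contributes +1 438 007 mm⁴
Total I = 1 858 112 mm⁴.

I_x ≈ 1.8581 × 10⁶ mm⁴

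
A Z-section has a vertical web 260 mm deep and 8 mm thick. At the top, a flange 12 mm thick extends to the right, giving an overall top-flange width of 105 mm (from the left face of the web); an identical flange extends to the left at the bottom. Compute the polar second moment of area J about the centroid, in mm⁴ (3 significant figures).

Decompose the section into non-overlapping parts with the origin at the bottom-left of its bounding rectangle.
Web: 8 × 260, A = 2 080 mm², y = 130 mm, Ī = 11 717 333 mm⁴.
Top flange (beyond web): 97 × 12, A = 1 164 mm², y = 254 mm, Ī = 13 968 mm⁴.
Bottom flange (beyond web): 97 × 12, A = 1 164 mm², y = 6 mm, Ī = 13 968 mm⁴.
Centroid: ȳ = ΣA·y / ΣA = 130 mm.
Transfer each piece to the centroidal x-axis using Ī + A·d² with d = y − 130:
  web: d = 0 mm → contributes +11 717 333 mm⁴
  top flange (beyond web): d = 124 mm → contributes +17 911 632 mm⁴
  bottom flange (beyond web): d = -124 mm → contributes +17 911 632 mm⁴
Total I = 47 540 597 mm⁴.
For the y-axis: x̄ = 101 mm.
Repeating about the centroidal y-axis gives I_y = 8 252 989 mm⁴.
Polar second moment: J = I_x + I_y = 55 793 587 mm⁴.

J ≈ 5.58 × 10⁷ mm⁴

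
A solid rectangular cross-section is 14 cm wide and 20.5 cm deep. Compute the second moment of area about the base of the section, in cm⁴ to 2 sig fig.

The section: 14 × 20.5, A = 287 cm², y = 10.25 cm, Ī = 10 051 cm⁴.
Transfer it to the bottom edge using Ī + A·d² with d = y − 0:
  the section: d = 10.25 cm → contributes +40 204 cm⁴
Total I = 40 204 cm⁴.

I_base ≈ 4.0 × 10⁴ cm⁴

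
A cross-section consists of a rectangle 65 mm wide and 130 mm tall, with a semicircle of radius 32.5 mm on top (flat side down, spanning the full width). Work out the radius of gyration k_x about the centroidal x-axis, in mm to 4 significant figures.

Decompose the section into non-overlapping parts with the origin at the bottom-left of its bounding rectangle.
Rectangular body: 65 × 130, A = 8 450 mm², y = 65 mm, Ī = 11 900 417 mm⁴.
Semicircular cap: semicircle r = 32.5, A = 1659.15 mm², y = 143.793 mm, Ī = 122 452 mm⁴.
Centroid: ȳ = ΣA·y / ΣA = 77.9319 mm.
Transfer each piece to the centroidal x-axis using Ī + A·d² with d = y − 77.9319:
  rectangular body: d = -12.9319 mm → contributes +13 313 541 mm⁴
  semicircular cap: d = 65.8615 mm → contributes +7 319 434 mm⁴
Total I = 20 632 975 mm⁴.
Radius of gyration: k = √(I/A) = √(20 632 975 / 10109.2) = 45.1776 mm.

k_x ≈ 45.18 mm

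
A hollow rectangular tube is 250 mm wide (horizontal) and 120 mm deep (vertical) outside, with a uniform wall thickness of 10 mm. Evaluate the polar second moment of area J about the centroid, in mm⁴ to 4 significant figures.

J ≈ 7.169 × 10⁷ mm⁴

Treat the section as a set of non-overlapping primitives; coordinates are from the bounding-box lower-left.
Outer rectangle: 250 × 120, A = 30 000 mm², y = 60 mm, Ī = 36 000 000 mm⁴.
Inner void (subtracted): 230 × 100, A = 23 000 mm², y = 60 mm, Ī = 19 166 667 mm⁴.
By symmetry the centroid is at mid-height, ȳ = 60 mm.
All pieces are centred on the centroidal x-axis, so I = ΣĪ (holes subtracted) = 16 833 333 mm⁴.
Repeating about the centroidal y-axis gives I_y = 54 858 333 mm⁴.
Polar second moment: J = I_x + I_y = 71 691 667 mm⁴.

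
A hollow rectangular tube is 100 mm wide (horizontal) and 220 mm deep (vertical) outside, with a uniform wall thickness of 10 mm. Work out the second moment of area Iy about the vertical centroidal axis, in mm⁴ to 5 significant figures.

Iy ≈ 9.8000 × 10⁶ mm⁴

Decompose the section into non-overlapping parts with the origin at the bottom-left of its bounding rectangle.
Outer rectangle: 100 × 220, A = 22 000 mm², x = 50 mm, Ī = 18 333 333 mm⁴.
Inner void (subtracted): 80 × 200, A = 16 000 mm², x = 50 mm, Ī = 8 533 333 mm⁴.
By symmetry the centroid is at mid-width, x̄ = 50 mm.
All pieces are centred on the vertical centroidal axis, so I = ΣĪ (holes subtracted) = 9 800 000 mm⁴.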